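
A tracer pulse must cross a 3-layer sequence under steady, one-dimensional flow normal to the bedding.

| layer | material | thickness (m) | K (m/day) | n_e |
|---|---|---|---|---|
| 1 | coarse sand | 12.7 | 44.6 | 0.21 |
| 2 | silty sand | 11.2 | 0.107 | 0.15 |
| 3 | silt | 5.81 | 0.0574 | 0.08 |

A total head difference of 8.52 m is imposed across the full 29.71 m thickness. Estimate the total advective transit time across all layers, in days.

116

With flow normal to the layers, continuity requires the same specific discharge q through every layer.
Σ(b_i/K_i) = 12.7/44.6 + 11.2/0.107 + 5.81/0.0574 = 206.2 d.
q = Δh / Σ(b_i/K_i) = 8.52 / 206.2 = 0.04132 m/day.
In each layer the seepage velocity is v_i = q/n_i, so the layer transit time is t_i = b_i·n_i / q:
  layer 1 (coarse sand): t_1 = 12.7 × 0.21 / 0.04132 = 64.54 d
  layer 2 (silty sand): t_2 = 11.2 × 0.15 / 0.04132 = 40.65 d
  layer 3 (silt): t_3 = 5.81 × 0.08 / 0.04132 = 11.25 d
Total t = Σ t_i = 116.4 days.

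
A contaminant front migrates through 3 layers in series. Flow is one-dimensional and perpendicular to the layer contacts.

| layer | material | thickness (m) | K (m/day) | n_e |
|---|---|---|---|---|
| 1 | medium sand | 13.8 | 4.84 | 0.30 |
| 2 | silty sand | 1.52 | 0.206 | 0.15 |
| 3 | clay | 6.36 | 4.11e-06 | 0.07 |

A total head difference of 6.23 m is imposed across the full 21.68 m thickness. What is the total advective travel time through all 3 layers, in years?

With flow normal to the layers, continuity requires the same specific discharge q through every layer.
Σ(b_i/K_i) = 13.8/4.84 + 1.52/0.206 + 6.36/4.11e-06 = 1.547e+06 d.
q = Δh / Σ(b_i/K_i) = 6.23 / 1.547e+06 = 4.026e-06 m/day.
In each layer the seepage velocity is v_i = q/n_i, so the layer transit time is t_i = b_i·n_i / q:
  layer 1 (medium sand): t_1 = 13.8 × 0.30 / 4.026e-06 = 1.028e+06 d
  layer 2 (silty sand): t_2 = 1.52 × 0.15 / 4.026e-06 = 56632 d
  layer 3 (clay): t_3 = 6.36 × 0.07 / 4.026e-06 = 1.106e+05 d
Total t = Σ t_i = 1.196e+06 days = 3273 years.

3270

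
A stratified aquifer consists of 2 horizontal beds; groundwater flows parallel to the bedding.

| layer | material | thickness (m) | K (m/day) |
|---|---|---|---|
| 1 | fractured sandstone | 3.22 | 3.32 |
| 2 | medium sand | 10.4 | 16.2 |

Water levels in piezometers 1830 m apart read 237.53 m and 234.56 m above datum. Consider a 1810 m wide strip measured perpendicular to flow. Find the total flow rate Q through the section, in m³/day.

Flow is parallel to layering, so each bed carries its own Darcy discharge and the transmissivities add.
Σ(K_i·b_i) = 3.32×3.22 + 16.2×10.4 = 179.2 m²/day.
Hydraulic gradient i = (237.53 − 234.56) / 1830 = 2.97 / 1830 = 0.001623.
Q = Σ(K_i·b_i) · W · i = 179.2 × 1810 × 0.001623 = 526.3 m³/day.

526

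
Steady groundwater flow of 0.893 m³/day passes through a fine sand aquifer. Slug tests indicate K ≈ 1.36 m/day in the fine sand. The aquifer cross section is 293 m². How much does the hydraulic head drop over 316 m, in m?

0.708

From Q = K·A·i, i = Q / (K·A) = 0.893 / (1.360 × 293.0) = 0.002241.
Head loss Δh = i · L = 0.002241 × 316 = 0.7082 m.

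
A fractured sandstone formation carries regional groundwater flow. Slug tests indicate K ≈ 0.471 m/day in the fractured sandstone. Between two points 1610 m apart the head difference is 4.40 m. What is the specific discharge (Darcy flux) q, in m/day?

Hydraulic gradient i = Δh / L = 4.40 / 1610 = 0.002733.
Specific discharge q = K · i = 0.4710 × 0.002733 = 0.001287 m/day.

0.00129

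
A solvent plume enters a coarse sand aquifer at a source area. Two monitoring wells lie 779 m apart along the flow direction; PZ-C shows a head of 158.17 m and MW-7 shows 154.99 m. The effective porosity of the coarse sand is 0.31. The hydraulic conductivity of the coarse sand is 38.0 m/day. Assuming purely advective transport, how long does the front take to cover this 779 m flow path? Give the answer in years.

Hydraulic gradient i = (158.17 − 154.99) / 779 = 3.18 / 779 = 0.004082.
Darcy flux q = K · i = 38.00 × 0.004082 = 0.1551 m/day.
Seepage velocity v = q / n_e = 0.1551 / 0.31 = 0.5004 m/day.
Travel time t = L / v = 779 / 0.5004 = 1557 days = 4.262 years.

4.26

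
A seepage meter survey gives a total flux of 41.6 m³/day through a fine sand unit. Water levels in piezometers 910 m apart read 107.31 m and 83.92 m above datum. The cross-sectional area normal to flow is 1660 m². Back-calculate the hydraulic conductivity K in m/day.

Hydraulic gradient i = (107.31 − 83.92) / 910 = 23.39 / 910 = 0.02570.
From Q = K·A·i, K = Q / (A·i) = 41.6 / (1660 × 0.02570) = 0.9750 m/day.

0.975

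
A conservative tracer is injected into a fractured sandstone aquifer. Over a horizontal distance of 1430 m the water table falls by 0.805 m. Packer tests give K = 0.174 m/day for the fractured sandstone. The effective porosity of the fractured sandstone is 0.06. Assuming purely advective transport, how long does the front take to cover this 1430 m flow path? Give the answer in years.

Hydraulic gradient i = Δh / L = 0.805 / 1430 = 0.0005629.
Darcy flux q = K · i = 0.1740 × 0.0005629 = 9.795e-05 m/day.
Seepage velocity v = q / n_e = 9.795e-05 / 0.06 = 0.001633 m/day.
Travel time t = L / v = 1430 / 0.001633 = 8.759e+05 days = 2398 years.

2400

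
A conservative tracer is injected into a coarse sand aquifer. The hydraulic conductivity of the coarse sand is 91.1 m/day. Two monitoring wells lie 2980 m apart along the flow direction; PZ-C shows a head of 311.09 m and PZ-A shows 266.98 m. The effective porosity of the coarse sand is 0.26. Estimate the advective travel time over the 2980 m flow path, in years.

1.57

Hydraulic gradient i = (311.09 − 266.98) / 2980 = 44.11 / 2980 = 0.01480.
Darcy flux q = K · i = 91.10 × 0.01480 = 1.348 m/day.
Seepage velocity v = q / n_e = 1.348 / 0.26 = 5.186 m/day.
Travel time t = L / v = 2980 / 5.186 = 574.6 days = 1.573 years.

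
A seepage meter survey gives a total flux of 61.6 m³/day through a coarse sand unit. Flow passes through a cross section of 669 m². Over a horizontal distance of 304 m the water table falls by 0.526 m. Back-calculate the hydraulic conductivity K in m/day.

53.2

Hydraulic gradient i = Δh / L = 0.526 / 304 = 0.001730.
From Q = K·A·i, K = Q / (A·i) = 61.6 / (669.0 × 0.001730) = 53.22 m/day.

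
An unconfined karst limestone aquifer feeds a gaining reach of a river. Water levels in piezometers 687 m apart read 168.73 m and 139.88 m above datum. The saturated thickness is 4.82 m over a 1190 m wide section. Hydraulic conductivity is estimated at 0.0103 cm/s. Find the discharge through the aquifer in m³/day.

2140

Convert K: 0.0103 cm/s × 864 = 8.899 m/day.
Cross-sectional area A = 1190 × 4.82 = 5736 m².
Hydraulic gradient i = (168.73 − 139.88) / 687 = 28.85 / 687 = 0.04199.
Darcy's law: Q = K · A · i = 8.899 × 5736 × 0.04199 = 2144 m³/day.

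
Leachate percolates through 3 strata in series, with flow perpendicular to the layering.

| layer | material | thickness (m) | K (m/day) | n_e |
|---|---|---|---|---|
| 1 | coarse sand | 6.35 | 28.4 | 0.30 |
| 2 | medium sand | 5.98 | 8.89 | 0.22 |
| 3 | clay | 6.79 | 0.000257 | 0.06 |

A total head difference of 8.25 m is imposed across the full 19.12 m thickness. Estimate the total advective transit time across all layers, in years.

31.8

With flow normal to the layers, continuity requires the same specific discharge q through every layer.
Σ(b_i/K_i) = 6.35/28.4 + 5.98/8.89 + 6.79/0.000257 = 26421 d.
q = Δh / Σ(b_i/K_i) = 8.25 / 26421 = 0.0003123 m/day.
In each layer the seepage velocity is v_i = q/n_i, so the layer transit time is t_i = b_i·n_i / q:
  layer 1 (coarse sand): t_1 = 6.35 × 0.30 / 0.0003123 = 6101 d
  layer 2 (medium sand): t_2 = 5.98 × 0.22 / 0.0003123 = 4213 d
  layer 3 (clay): t_3 = 6.79 × 0.06 / 0.0003123 = 1305 d
Total t = Σ t_i = 11619 days = 31.81 years.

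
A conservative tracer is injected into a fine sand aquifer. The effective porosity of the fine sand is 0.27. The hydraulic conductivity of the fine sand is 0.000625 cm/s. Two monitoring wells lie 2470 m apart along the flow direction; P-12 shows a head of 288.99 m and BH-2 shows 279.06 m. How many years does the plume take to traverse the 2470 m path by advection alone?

Convert K: 0.000625 cm/s × 864 = 0.5400 m/day.
Hydraulic gradient i = (288.99 − 279.06) / 2470 = 9.93 / 2470 = 0.004020.
Darcy flux q = K · i = 0.5400 × 0.004020 = 0.002171 m/day.
Seepage velocity v = q / n_e = 0.002171 / 0.27 = 0.008040 m/day.
Travel time t = L / v = 2470 / 0.008040 = 3.072e+05 days = 841.1 years.

841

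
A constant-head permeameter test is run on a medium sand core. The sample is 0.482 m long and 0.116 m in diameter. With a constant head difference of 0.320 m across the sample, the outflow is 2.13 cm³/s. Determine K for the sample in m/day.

Cross-sectional area A = π·(d/2)² = π × (0.116/2)² = 0.01057 m².
Convert discharge: 2.13 cm³/s = 2.130e-06 m³/s.
Darcy's law rearranged: K = Q·L / (A·Δh) = 2.130e-06 × 0.482 / (0.01057 × 0.320) = 0.0003036 m/s = 26.23 m/day.

26.2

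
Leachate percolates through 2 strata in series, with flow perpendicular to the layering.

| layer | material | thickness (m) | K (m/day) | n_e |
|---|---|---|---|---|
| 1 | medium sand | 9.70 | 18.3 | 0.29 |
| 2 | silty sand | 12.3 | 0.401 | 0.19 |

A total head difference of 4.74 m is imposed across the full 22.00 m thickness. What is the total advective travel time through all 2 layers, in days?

33.9

With flow normal to the layers, continuity requires the same specific discharge q through every layer.
Σ(b_i/K_i) = 9.70/18.3 + 12.3/0.401 = 31.20 d.
q = Δh / Σ(b_i/K_i) = 4.74 / 31.20 = 0.1519 m/day.
In each layer the seepage velocity is v_i = q/n_i, so the layer transit time is t_i = b_i·n_i / q:
  layer 1 (medium sand): t_1 = 9.70 × 0.29 / 0.1519 = 18.52 d
  layer 2 (silty sand): t_2 = 12.3 × 0.19 / 0.1519 = 15.38 d
Total t = Σ t_i = 33.90 days.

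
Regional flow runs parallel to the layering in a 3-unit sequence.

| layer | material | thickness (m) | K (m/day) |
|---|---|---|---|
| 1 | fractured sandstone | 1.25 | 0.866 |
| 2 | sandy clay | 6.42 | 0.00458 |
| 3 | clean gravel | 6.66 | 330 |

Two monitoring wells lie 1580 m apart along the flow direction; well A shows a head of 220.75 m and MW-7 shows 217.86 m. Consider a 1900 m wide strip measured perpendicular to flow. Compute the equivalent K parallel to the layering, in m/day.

153

Flow is parallel to layering, so each bed carries its own Darcy discharge and the transmissivities add.
Σ(K_i·b_i) = 0.866×1.25 + 0.00458×6.42 + 330×6.66 = 2199 m²/day.
Total thickness b = 14.33 m, so K_eq = Σ(K_i·b_i)/b = 153.4 m/day.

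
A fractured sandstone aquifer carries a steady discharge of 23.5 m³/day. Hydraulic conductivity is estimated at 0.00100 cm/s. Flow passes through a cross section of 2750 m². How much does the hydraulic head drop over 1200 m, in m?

11.9

Convert K: 0.00100 cm/s × 864 = 0.8640 m/day.
From Q = K·A·i, i = Q / (K·A) = 23.5 / (0.8640 × 2750) = 0.009891.
Head loss Δh = i · L = 0.009891 × 1200 = 11.87 m.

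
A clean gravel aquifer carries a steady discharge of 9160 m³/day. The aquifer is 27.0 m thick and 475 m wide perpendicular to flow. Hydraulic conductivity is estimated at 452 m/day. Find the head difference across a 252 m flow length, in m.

0.398

Cross-sectional area A = 475 × 27.0 = 12825 m².
From Q = K·A·i, i = Q / (K·A) = 9160 / (452.0 × 12825) = 0.001580.
Head loss Δh = i · L = 0.001580 × 252 = 0.3982 m.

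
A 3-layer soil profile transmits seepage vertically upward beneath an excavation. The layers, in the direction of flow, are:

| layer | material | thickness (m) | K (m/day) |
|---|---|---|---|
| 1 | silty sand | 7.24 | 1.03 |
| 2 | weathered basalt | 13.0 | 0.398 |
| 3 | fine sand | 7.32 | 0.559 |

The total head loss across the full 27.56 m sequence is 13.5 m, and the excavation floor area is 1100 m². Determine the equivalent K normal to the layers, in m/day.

0.522

Flow is perpendicular to layering, so the layers act in series and the equivalent K is the thickness-weighted harmonic mean.
Total thickness L = 7.24 + 13.0 + 7.32 = 27.56 m.
Σ(b_i/K_i) = 7.24/1.03 + 13.0/0.398 + 7.32/0.559 = 52.79 d.
K_eq = L / Σ(b_i/K_i) = 27.56 / 52.79 = 0.5221 m/day.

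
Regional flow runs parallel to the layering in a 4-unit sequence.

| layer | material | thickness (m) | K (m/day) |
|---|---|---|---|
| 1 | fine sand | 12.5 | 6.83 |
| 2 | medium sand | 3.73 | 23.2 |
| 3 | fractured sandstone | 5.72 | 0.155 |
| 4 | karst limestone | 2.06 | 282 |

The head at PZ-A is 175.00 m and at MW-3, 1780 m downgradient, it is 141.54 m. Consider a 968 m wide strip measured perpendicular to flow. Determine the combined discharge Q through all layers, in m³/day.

13700

Flow is parallel to layering, so each bed carries its own Darcy discharge and the transmissivities add.
Σ(K_i·b_i) = 6.83×12.5 + 23.2×3.73 + 0.155×5.72 + 282×2.06 = 753.7 m²/day.
Hydraulic gradient i = (175.00 − 141.54) / 1780 = 33.46 / 1780 = 0.01880.
Q = Σ(K_i·b_i) · W · i = 753.7 × 968 × 0.01880 = 13715 m³/day.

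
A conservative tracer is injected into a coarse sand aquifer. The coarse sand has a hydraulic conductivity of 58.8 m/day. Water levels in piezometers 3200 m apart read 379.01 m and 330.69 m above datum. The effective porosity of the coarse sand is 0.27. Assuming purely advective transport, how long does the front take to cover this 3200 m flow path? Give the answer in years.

2.66

Hydraulic gradient i = (379.01 − 330.69) / 3200 = 48.32 / 3200 = 0.01510.
Darcy flux q = K · i = 58.80 × 0.01510 = 0.8879 m/day.
Seepage velocity v = q / n_e = 0.8879 / 0.27 = 3.288 m/day.
Travel time t = L / v = 3200 / 3.288 = 973.1 days = 2.664 years.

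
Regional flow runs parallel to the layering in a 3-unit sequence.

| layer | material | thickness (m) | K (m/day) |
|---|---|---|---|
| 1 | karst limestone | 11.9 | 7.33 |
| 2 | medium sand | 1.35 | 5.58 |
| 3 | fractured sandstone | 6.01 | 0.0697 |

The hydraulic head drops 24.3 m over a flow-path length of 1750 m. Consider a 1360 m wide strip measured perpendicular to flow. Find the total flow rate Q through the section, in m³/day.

Flow is parallel to layering, so each bed carries its own Darcy discharge and the transmissivities add.
Σ(K_i·b_i) = 7.33×11.9 + 5.58×1.35 + 0.0697×6.01 = 95.18 m²/day.
Hydraulic gradient i = Δh / L = 24.3 / 1750 = 0.01389.
Q = Σ(K_i·b_i) · W · i = 95.18 × 1360 × 0.01389 = 1797 m³/day.

1800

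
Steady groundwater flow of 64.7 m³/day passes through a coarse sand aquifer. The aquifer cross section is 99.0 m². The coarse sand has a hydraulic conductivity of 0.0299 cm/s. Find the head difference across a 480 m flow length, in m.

Convert K: 0.0299 cm/s × 864 = 25.83 m/day.
From Q = K·A·i, i = Q / (K·A) = 64.7 / (25.83 × 99.00) = 0.02530.
Head loss Δh = i · L = 0.02530 × 480 = 12.14 m.

12.1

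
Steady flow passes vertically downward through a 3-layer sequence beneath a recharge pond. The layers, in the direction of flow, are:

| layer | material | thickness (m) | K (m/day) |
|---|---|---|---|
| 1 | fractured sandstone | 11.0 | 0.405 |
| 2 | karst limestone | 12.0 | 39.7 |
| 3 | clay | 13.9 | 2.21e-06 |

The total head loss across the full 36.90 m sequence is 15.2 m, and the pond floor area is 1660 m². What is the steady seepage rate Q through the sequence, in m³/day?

0.00401

Flow is perpendicular to layering, so the layers act in series and the equivalent K is the thickness-weighted harmonic mean.
Total thickness L = 11.0 + 12.0 + 13.9 = 36.90 m.
Σ(b_i/K_i) = 11.0/0.405 + 12.0/39.7 + 13.9/2.21e-06 = 6.290e+06 d.
K_eq = L / Σ(b_i/K_i) = 36.90 / 6.290e+06 = 5.867e-06 m/day.
Q = K_eq · A · (Δh/L) = 5.867e-06 × 1660 × (15.2/36.90) = 0.004012 m³/day.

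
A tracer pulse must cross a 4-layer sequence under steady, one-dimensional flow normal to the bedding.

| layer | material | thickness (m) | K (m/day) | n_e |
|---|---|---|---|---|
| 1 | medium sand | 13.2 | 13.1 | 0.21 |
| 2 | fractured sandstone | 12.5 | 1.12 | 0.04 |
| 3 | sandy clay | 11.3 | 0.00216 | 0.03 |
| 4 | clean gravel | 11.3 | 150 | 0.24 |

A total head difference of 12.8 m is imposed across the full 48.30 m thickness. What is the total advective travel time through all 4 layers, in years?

7.09

With flow normal to the layers, continuity requires the same specific discharge q through every layer.
Σ(b_i/K_i) = 13.2/13.1 + 12.5/1.12 + 11.3/0.00216 + 11.3/150 = 5244 d.
q = Δh / Σ(b_i/K_i) = 12.8 / 5244 = 0.002441 m/day.
In each layer the seepage velocity is v_i = q/n_i, so the layer transit time is t_i = b_i·n_i / q:
  layer 1 (medium sand): t_1 = 13.2 × 0.21 / 0.002441 = 1136 d
  layer 2 (fractured sandstone): t_2 = 12.5 × 0.04 / 0.002441 = 204.8 d
  layer 3 (sandy clay): t_3 = 11.3 × 0.03 / 0.002441 = 138.9 d
  layer 4 (clean gravel): t_4 = 11.3 × 0.24 / 0.002441 = 1111 d
Total t = Σ t_i = 2590 days = 7.092 years.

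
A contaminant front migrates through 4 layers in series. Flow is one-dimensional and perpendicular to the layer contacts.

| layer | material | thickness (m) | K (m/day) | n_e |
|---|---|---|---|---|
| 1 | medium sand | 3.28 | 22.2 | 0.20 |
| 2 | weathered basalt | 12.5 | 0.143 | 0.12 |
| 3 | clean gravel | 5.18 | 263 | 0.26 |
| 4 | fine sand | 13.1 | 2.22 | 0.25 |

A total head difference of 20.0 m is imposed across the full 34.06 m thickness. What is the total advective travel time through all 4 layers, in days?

With flow normal to the layers, continuity requires the same specific discharge q through every layer.
Σ(b_i/K_i) = 3.28/22.2 + 12.5/0.143 + 5.18/263 + 13.1/2.22 = 93.48 d.
q = Δh / Σ(b_i/K_i) = 20.0 / 93.48 = 0.2139 m/day.
In each layer the seepage velocity is v_i = q/n_i, so the layer transit time is t_i = b_i·n_i / q:
  layer 1 (medium sand): t_1 = 3.28 × 0.20 / 0.2139 = 3.066 d
  layer 2 (weathered basalt): t_2 = 12.5 × 0.12 / 0.2139 = 7.011 d
  layer 3 (clean gravel): t_3 = 5.18 × 0.26 / 0.2139 = 6.295 d
  layer 4 (fine sand): t_4 = 13.1 × 0.25 / 0.2139 = 15.31 d
Total t = Σ t_i = 31.68 days.

31.7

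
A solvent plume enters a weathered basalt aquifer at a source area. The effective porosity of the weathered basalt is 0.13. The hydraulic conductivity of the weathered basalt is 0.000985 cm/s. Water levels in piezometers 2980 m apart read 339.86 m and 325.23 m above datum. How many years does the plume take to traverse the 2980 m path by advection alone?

Convert K: 0.000985 cm/s × 864 = 0.8510 m/day.
Hydraulic gradient i = (339.86 − 325.23) / 2980 = 14.63 / 2980 = 0.004909.
Darcy flux q = K · i = 0.8510 × 0.004909 = 0.004178 m/day.
Seepage velocity v = q / n_e = 0.004178 / 0.13 = 0.03214 m/day.
Travel time t = L / v = 2980 / 0.03214 = 92722 days = 253.9 years.

254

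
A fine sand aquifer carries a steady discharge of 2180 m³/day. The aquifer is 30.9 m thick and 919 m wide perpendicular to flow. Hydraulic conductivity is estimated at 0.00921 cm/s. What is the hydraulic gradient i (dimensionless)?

0.00965

Convert K: 0.00921 cm/s × 864 = 7.957 m/day.
Cross-sectional area A = 919 × 30.9 = 28397 m².
From Q = K·A·i, i = Q / (K·A) = 2180 / (7.957 × 28397) = 0.009647.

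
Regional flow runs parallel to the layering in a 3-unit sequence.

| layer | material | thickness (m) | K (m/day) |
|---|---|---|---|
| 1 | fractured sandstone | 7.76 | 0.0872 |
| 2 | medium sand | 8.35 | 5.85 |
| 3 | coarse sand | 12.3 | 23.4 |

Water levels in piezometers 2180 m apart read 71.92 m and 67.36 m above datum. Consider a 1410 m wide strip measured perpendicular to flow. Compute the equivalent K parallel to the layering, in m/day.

Flow is parallel to layering, so each bed carries its own Darcy discharge and the transmissivities add.
Σ(K_i·b_i) = 0.0872×7.76 + 5.85×8.35 + 23.4×12.3 = 337.3 m²/day.
Total thickness b = 28.41 m, so K_eq = Σ(K_i·b_i)/b = 11.87 m/day.

11.9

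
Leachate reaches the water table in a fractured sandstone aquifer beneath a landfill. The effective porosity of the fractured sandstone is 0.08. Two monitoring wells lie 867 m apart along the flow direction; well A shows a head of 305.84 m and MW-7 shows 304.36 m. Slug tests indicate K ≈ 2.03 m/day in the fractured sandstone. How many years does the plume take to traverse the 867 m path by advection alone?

Hydraulic gradient i = (305.84 − 304.36) / 867 = 1.48 / 867 = 0.001707.
Darcy flux q = K · i = 2.030 × 0.001707 = 0.003465 m/day.
Seepage velocity v = q / n_e = 0.003465 / 0.08 = 0.04332 m/day.
Travel time t = L / v = 867 / 0.04332 = 20016 days = 54.80 years.

54.8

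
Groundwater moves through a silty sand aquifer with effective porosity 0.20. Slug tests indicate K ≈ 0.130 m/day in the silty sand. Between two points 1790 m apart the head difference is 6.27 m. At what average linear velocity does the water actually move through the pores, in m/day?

Hydraulic gradient i = Δh / L = 6.27 / 1790 = 0.003503.
Darcy flux q = K · i = 0.1300 × 0.003503 = 0.0004554 m/day.
Seepage velocity v = q / n_e = 0.0004554 / 0.20 = 0.002277 m/day.

0.00228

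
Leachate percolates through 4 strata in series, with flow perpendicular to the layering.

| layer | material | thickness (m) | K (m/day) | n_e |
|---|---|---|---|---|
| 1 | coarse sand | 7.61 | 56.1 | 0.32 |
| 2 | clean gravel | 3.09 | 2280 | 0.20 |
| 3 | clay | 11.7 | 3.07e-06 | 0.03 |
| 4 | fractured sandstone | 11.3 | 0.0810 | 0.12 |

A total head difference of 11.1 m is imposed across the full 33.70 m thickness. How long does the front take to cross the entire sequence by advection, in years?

4470

With flow normal to the layers, continuity requires the same specific discharge q through every layer.
Σ(b_i/K_i) = 7.61/56.1 + 3.09/2280 + 11.7/3.07e-06 + 11.3/0.0810 = 3.811e+06 d.
q = Δh / Σ(b_i/K_i) = 11.1 / 3.811e+06 = 2.912e-06 m/day.
In each layer the seepage velocity is v_i = q/n_i, so the layer transit time is t_i = b_i·n_i / q:
  layer 1 (coarse sand): t_1 = 7.61 × 0.32 / 2.912e-06 = 8.361e+05 d
  layer 2 (clean gravel): t_2 = 3.09 × 0.20 / 2.912e-06 = 2.122e+05 d
  layer 3 (clay): t_3 = 11.7 × 0.03 / 2.912e-06 = 1.205e+05 d
  layer 4 (fractured sandstone): t_4 = 11.3 × 0.12 / 2.912e-06 = 4.656e+05 d
Total t = Σ t_i = 1.634e+06 days = 4475 years.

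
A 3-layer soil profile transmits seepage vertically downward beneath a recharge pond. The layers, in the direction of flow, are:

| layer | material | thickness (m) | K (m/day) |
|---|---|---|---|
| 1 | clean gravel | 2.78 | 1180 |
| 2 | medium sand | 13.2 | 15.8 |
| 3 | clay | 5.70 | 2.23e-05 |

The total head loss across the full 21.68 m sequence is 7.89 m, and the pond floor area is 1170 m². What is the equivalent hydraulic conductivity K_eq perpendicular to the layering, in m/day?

8.48e-05

Flow is perpendicular to layering, so the layers act in series and the equivalent K is the thickness-weighted harmonic mean.
Total thickness L = 2.78 + 13.2 + 5.70 = 21.68 m.
Σ(b_i/K_i) = 2.78/1180 + 13.2/15.8 + 5.70/2.23e-05 = 2.556e+05 d.
K_eq = L / Σ(b_i/K_i) = 21.68 / 2.556e+05 = 8.482e-05 m/day.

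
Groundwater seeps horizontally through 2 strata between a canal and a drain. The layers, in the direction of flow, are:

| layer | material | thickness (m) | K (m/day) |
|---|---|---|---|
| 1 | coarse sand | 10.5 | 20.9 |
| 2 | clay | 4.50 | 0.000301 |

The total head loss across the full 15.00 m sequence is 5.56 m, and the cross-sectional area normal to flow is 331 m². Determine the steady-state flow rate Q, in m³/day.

0.123

Flow is perpendicular to layering, so the layers act in series and the equivalent K is the thickness-weighted harmonic mean.
Total thickness L = 10.5 + 4.50 = 15.00 m.
Σ(b_i/K_i) = 10.5/20.9 + 4.50/0.000301 = 14951 d.
K_eq = L / Σ(b_i/K_i) = 15.00 / 14951 = 0.001003 m/day.
Q = K_eq · A · (Δh/L) = 0.001003 × 331 × (5.56/15.00) = 0.1231 m³/day.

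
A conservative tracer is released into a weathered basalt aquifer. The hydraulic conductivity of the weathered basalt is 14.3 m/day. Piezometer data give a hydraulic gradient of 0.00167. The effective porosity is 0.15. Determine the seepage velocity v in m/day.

0.159

Hydraulic gradient i = 0.00167.
Darcy flux q = K · i = 14.30 × 0.001670 = 0.02388 m/day.
Seepage velocity v = q / n_e = 0.02388 / 0.15 = 0.1592 m/day.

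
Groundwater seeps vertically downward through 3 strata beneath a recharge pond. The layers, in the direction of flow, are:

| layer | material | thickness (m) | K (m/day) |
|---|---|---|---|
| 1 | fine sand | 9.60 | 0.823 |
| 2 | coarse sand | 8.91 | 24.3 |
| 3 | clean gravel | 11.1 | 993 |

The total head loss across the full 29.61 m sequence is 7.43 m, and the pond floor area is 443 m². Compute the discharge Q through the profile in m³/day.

273

Flow is perpendicular to layering, so the layers act in series and the equivalent K is the thickness-weighted harmonic mean.
Total thickness L = 9.60 + 8.91 + 11.1 = 29.61 m.
Σ(b_i/K_i) = 9.60/0.823 + 8.91/24.3 + 11.1/993 = 12.04 d.
K_eq = L / Σ(b_i/K_i) = 29.61 / 12.04 = 2.459 m/day.
Q = K_eq · A · (Δh/L) = 2.459 × 443 × (7.43/29.61) = 273.3 m³/day.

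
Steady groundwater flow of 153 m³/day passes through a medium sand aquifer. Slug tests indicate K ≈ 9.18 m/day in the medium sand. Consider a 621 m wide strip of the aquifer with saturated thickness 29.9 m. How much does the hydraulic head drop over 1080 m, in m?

Cross-sectional area A = 621 × 29.9 = 18568 m².
From Q = K·A·i, i = Q / (K·A) = 153 / (9.180 × 18568) = 0.0008976.
Head loss Δh = i · L = 0.0008976 × 1080 = 0.9694 m.

0.969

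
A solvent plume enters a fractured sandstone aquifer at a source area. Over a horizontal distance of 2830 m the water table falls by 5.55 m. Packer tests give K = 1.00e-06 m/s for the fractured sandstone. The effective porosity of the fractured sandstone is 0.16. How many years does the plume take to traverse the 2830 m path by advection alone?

7320

Convert K: 1.00e-06 m/s × 86400 = 0.08640 m/day.
Hydraulic gradient i = Δh / L = 5.55 / 2830 = 0.001961.
Darcy flux q = K · i = 0.08640 × 0.001961 = 0.0001694 m/day.
Seepage velocity v = q / n_e = 0.0001694 / 0.16 = 0.001059 m/day.
Travel time t = L / v = 2830 / 0.001059 = 2.672e+06 days = 7316 years.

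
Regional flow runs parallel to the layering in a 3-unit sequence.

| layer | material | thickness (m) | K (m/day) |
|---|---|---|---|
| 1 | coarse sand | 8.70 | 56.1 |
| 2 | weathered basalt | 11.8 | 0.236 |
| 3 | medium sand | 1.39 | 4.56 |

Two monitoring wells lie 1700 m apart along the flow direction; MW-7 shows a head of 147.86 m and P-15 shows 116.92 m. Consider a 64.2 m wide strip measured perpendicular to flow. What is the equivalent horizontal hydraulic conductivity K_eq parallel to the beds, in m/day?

22.7

Flow is parallel to layering, so each bed carries its own Darcy discharge and the transmissivities add.
Σ(K_i·b_i) = 56.1×8.70 + 0.236×11.8 + 4.56×1.39 = 497.2 m²/day.
Total thickness b = 21.89 m, so K_eq = Σ(K_i·b_i)/b = 22.71 m/day.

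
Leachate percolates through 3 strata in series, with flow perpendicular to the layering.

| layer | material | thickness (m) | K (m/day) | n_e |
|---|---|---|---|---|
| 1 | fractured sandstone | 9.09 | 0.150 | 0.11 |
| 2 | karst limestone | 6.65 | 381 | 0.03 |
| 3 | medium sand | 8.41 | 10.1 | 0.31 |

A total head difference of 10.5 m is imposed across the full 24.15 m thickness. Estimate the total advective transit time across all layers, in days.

22.3

With flow normal to the layers, continuity requires the same specific discharge q through every layer.
Σ(b_i/K_i) = 9.09/0.150 + 6.65/381 + 8.41/10.1 = 61.45 d.
q = Δh / Σ(b_i/K_i) = 10.5 / 61.45 = 0.1709 m/day.
In each layer the seepage velocity is v_i = q/n_i, so the layer transit time is t_i = b_i·n_i / q:
  layer 1 (fractured sandstone): t_1 = 9.09 × 0.11 / 0.1709 = 5.852 d
  layer 2 (karst limestone): t_2 = 6.65 × 0.03 / 0.1709 = 1.168 d
  layer 3 (medium sand): t_3 = 8.41 × 0.31 / 0.1709 = 15.26 d
Total t = Σ t_i = 22.28 days.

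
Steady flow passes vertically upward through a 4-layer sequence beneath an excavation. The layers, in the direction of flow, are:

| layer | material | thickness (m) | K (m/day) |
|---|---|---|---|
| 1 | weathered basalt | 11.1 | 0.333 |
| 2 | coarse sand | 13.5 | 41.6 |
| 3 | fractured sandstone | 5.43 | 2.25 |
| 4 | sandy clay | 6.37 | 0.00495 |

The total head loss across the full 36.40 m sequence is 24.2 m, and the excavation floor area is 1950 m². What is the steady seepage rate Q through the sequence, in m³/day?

Flow is perpendicular to layering, so the layers act in series and the equivalent K is the thickness-weighted harmonic mean.
Total thickness L = 11.1 + 13.5 + 5.43 + 6.37 = 36.40 m.
Σ(b_i/K_i) = 11.1/0.333 + 13.5/41.6 + 5.43/2.25 + 6.37/0.00495 = 1323 d.
K_eq = L / Σ(b_i/K_i) = 36.40 / 1323 = 0.02751 m/day.
Q = K_eq · A · (Δh/L) = 0.02751 × 1950 × (24.2/36.40) = 35.67 m³/day.

35.7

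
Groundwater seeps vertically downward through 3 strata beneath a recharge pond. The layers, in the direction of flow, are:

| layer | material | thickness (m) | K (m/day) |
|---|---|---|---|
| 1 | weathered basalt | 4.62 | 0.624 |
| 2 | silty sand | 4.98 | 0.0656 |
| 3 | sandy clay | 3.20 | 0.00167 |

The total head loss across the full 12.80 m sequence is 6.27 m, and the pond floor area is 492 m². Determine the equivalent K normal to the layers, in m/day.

0.00640

Flow is perpendicular to layering, so the layers act in series and the equivalent K is the thickness-weighted harmonic mean.
Total thickness L = 4.62 + 4.98 + 3.20 = 12.80 m.
Σ(b_i/K_i) = 4.62/0.624 + 4.98/0.0656 + 3.20/0.00167 = 1999 d.
K_eq = L / Σ(b_i/K_i) = 12.80 / 1999 = 0.006402 m/day.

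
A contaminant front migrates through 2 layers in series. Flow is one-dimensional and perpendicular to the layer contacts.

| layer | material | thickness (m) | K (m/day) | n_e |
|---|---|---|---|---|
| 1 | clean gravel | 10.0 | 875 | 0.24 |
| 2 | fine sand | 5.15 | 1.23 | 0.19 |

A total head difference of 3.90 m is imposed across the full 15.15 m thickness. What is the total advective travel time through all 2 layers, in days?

With flow normal to the layers, continuity requires the same specific discharge q through every layer.
Σ(b_i/K_i) = 10.0/875 + 5.15/1.23 = 4.198 d.
q = Δh / Σ(b_i/K_i) = 3.90 / 4.198 = 0.9289 m/day.
In each layer the seepage velocity is v_i = q/n_i, so the layer transit time is t_i = b_i·n_i / q:
  layer 1 (clean gravel): t_1 = 10.0 × 0.24 / 0.9289 = 2.584 d
  layer 2 (fine sand): t_2 = 5.15 × 0.19 / 0.9289 = 1.053 d
Total t = Σ t_i = 3.637 days.

3.64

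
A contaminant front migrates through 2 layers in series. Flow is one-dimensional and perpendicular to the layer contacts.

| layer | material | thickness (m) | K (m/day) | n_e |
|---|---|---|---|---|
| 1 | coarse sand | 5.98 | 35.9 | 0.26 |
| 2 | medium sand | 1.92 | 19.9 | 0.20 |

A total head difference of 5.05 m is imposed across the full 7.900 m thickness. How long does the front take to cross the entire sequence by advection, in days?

With flow normal to the layers, continuity requires the same specific discharge q through every layer.
Σ(b_i/K_i) = 5.98/35.9 + 1.92/19.9 = 0.2631 d.
q = Δh / Σ(b_i/K_i) = 5.05 / 0.2631 = 19.20 m/day.
In each layer the seepage velocity is v_i = q/n_i, so the layer transit time is t_i = b_i·n_i / q:
  layer 1 (coarse sand): t_1 = 5.98 × 0.26 / 19.20 = 0.08099 d
  layer 2 (medium sand): t_2 = 1.92 × 0.20 / 19.20 = 0.02000 d
Total t = Σ t_i = 0.1010 days.

0.101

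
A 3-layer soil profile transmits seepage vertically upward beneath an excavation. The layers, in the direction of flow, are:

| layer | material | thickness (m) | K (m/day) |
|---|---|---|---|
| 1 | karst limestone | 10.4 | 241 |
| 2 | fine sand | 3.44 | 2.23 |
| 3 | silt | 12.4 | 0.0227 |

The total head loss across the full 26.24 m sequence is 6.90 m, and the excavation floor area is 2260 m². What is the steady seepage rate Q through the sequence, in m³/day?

Flow is perpendicular to layering, so the layers act in series and the equivalent K is the thickness-weighted harmonic mean.
Total thickness L = 10.4 + 3.44 + 12.4 = 26.24 m.
Σ(b_i/K_i) = 10.4/241 + 3.44/2.23 + 12.4/0.0227 = 547.8 d.
K_eq = L / Σ(b_i/K_i) = 26.24 / 547.8 = 0.04790 m/day.
Q = K_eq · A · (Δh/L) = 0.04790 × 2260 × (6.90/26.24) = 28.46 m³/day.

28.5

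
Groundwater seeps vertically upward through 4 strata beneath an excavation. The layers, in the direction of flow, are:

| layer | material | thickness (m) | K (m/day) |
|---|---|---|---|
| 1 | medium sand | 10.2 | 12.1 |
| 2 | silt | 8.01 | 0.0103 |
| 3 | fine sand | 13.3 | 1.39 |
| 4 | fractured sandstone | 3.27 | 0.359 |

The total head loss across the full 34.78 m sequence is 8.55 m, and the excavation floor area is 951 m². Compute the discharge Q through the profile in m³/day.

Flow is perpendicular to layering, so the layers act in series and the equivalent K is the thickness-weighted harmonic mean.
Total thickness L = 10.2 + 8.01 + 13.3 + 3.27 = 34.78 m.
Σ(b_i/K_i) = 10.2/12.1 + 8.01/0.0103 + 13.3/1.39 + 3.27/0.359 = 797.2 d.
K_eq = L / Σ(b_i/K_i) = 34.78 / 797.2 = 0.04363 m/day.
Q = K_eq · A · (Δh/L) = 0.04363 × 951 × (8.55/34.78) = 10.20 m³/day.

10.2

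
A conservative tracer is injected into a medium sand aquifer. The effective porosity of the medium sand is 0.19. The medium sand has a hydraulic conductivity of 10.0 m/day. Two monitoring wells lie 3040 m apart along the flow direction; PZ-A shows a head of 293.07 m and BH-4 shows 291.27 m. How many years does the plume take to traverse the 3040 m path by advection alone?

Hydraulic gradient i = (293.07 − 291.27) / 3040 = 1.8 / 3040 = 0.0005921.
Darcy flux q = K · i = 10.00 × 0.0005921 = 0.005921 m/day.
Seepage velocity v = q / n_e = 0.005921 / 0.19 = 0.03116 m/day.
Travel time t = L / v = 3040 / 0.03116 = 97550 days = 267.1 years.

267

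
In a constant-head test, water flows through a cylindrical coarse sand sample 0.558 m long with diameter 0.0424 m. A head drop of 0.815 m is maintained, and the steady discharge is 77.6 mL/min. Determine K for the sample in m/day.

Cross-sectional area A = π·(d/2)² = π × (0.0424/2)² = 0.001412 m².
Convert discharge: 77.6 mL/min = 1.293e-06 m³/s.
Darcy's law rearranged: K = Q·L / (A·Δh) = 1.293e-06 × 0.558 / (0.001412 × 0.815) = 0.0006271 m/s = 54.19 m/day.

54.2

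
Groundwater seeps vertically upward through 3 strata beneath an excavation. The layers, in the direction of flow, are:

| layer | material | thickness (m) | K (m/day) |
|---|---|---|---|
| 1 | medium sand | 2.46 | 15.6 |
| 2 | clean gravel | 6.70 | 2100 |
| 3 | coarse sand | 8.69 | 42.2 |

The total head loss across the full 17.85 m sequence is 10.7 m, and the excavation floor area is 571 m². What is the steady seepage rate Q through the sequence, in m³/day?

Flow is perpendicular to layering, so the layers act in series and the equivalent K is the thickness-weighted harmonic mean.
Total thickness L = 2.46 + 6.70 + 8.69 = 17.85 m.
Σ(b_i/K_i) = 2.46/15.6 + 6.70/2100 + 8.69/42.2 = 0.3668 d.
K_eq = L / Σ(b_i/K_i) = 17.85 / 0.3668 = 48.66 m/day.
Q = K_eq · A · (Δh/L) = 48.66 × 571 × (10.7/17.85) = 16656 m³/day.

16700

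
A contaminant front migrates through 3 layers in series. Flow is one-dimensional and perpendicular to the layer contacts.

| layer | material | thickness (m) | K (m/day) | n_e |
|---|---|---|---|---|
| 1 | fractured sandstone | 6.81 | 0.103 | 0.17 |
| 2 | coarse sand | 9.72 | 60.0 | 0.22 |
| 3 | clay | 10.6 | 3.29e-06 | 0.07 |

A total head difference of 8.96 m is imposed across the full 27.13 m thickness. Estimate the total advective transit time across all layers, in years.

With flow normal to the layers, continuity requires the same specific discharge q through every layer.
Σ(b_i/K_i) = 6.81/0.103 + 9.72/60.0 + 10.6/3.29e-06 = 3.222e+06 d.
q = Δh / Σ(b_i/K_i) = 8.96 / 3.222e+06 = 2.781e-06 m/day.
In each layer the seepage velocity is v_i = q/n_i, so the layer transit time is t_i = b_i·n_i / q:
  layer 1 (fractured sandstone): t_1 = 6.81 × 0.17 / 2.781e-06 = 4.163e+05 d
  layer 2 (coarse sand): t_2 = 9.72 × 0.22 / 2.781e-06 = 7.690e+05 d
  layer 3 (clay): t_3 = 10.6 × 0.07 / 2.781e-06 = 2.668e+05 d
Total t = Σ t_i = 1.452e+06 days = 3976 years.

3980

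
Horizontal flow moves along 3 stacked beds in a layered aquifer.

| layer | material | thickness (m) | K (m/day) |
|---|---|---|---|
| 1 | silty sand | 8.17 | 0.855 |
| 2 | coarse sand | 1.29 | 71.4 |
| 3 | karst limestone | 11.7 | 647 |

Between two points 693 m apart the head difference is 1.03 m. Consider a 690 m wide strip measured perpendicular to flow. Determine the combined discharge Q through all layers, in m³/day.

Flow is parallel to layering, so each bed carries its own Darcy discharge and the transmissivities add.
Σ(K_i·b_i) = 0.855×8.17 + 71.4×1.29 + 647×11.7 = 7669 m²/day.
Hydraulic gradient i = Δh / L = 1.03 / 693 = 0.001486.
Q = Σ(K_i·b_i) · W · i = 7669 × 690 × 0.001486 = 7865 m³/day.

7860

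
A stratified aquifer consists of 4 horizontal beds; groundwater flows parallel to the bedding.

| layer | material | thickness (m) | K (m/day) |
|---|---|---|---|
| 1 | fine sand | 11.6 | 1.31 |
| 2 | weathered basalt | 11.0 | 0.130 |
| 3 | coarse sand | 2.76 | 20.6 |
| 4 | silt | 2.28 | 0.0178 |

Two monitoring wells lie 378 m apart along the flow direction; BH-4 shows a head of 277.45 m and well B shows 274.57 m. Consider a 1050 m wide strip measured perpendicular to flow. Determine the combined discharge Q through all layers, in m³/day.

Flow is parallel to layering, so each bed carries its own Darcy discharge and the transmissivities add.
Σ(K_i·b_i) = 1.31×11.6 + 0.130×11.0 + 20.6×2.76 + 0.0178×2.28 = 73.52 m²/day.
Hydraulic gradient i = (277.45 − 274.57) / 378 = 2.88 / 378 = 0.007619.
Q = Σ(K_i·b_i) · W · i = 73.52 × 1050 × 0.007619 = 588.2 m³/day.

588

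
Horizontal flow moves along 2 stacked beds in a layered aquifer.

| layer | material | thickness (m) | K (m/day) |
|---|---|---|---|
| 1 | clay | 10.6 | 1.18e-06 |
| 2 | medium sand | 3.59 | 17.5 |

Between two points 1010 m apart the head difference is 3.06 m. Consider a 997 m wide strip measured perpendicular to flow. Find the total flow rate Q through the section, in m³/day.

Flow is parallel to layering, so each bed carries its own Darcy discharge and the transmissivities add.
Σ(K_i·b_i) = 1.18e-06×10.6 + 17.5×3.59 = 62.83 m²/day.
Hydraulic gradient i = Δh / L = 3.06 / 1010 = 0.003030.
Q = Σ(K_i·b_i) · W · i = 62.83 × 997 × 0.003030 = 189.8 m³/day.

190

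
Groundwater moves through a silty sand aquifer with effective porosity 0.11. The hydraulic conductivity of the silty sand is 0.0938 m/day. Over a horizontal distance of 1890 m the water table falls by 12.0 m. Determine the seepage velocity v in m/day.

0.00541

Hydraulic gradient i = Δh / L = 12.0 / 1890 = 0.006349.
Darcy flux q = K · i = 0.09380 × 0.006349 = 0.0005956 m/day.
Seepage velocity v = q / n_e = 0.0005956 / 0.11 = 0.005414 m/day.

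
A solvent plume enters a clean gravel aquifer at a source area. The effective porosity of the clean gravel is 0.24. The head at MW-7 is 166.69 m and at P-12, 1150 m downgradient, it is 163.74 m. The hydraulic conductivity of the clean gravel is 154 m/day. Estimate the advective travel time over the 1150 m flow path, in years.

1.91

Hydraulic gradient i = (166.69 − 163.74) / 1150 = 2.95 / 1150 = 0.002565.
Darcy flux q = K · i = 154.0 × 0.002565 = 0.3950 m/day.
Seepage velocity v = q / n_e = 0.3950 / 0.24 = 1.646 m/day.
Travel time t = L / v = 1150 / 1.646 = 698.7 days = 1.913 years.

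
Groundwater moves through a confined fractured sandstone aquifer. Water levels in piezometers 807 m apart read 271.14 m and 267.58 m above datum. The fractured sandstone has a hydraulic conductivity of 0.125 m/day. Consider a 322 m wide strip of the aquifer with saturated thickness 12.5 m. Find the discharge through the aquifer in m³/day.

Cross-sectional area A = 322 × 12.5 = 4025 m².
Hydraulic gradient i = (271.14 − 267.58) / 807 = 3.56 / 807 = 0.004411.
Darcy's law: Q = K · A · i = 0.1250 × 4025 × 0.004411 = 2.219 m³/day.

2.22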